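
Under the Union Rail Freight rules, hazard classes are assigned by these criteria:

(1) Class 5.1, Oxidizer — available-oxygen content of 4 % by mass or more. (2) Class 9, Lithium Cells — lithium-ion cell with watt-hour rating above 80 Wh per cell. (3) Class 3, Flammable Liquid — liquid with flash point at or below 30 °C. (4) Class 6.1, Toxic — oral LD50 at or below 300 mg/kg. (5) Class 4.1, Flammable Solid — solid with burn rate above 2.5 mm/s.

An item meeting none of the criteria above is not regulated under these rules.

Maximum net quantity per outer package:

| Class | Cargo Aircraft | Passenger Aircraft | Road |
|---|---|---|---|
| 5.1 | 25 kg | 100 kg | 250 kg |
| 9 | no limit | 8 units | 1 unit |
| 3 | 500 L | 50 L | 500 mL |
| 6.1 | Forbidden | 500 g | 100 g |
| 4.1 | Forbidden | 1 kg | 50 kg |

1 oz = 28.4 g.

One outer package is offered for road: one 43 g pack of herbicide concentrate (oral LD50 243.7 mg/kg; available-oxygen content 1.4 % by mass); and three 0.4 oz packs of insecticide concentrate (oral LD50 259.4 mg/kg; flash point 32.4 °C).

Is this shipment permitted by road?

Oral LD50 243.7 mg/kg meets the Class 6.1 criterion (Toxic), so the herbicide concentrate is Class 6.1.
Oral LD50 259.4 mg/kg meets the Class 6.1 criterion (Toxic), so the insecticide concentrate is Class 6.1.
Class 6.1 net quantity: 43 g + (three 0.4 oz packs = 34.08 g) = 77.08 g.
77.08 g is within the road limit of 100 g for Class 6.1.

Yes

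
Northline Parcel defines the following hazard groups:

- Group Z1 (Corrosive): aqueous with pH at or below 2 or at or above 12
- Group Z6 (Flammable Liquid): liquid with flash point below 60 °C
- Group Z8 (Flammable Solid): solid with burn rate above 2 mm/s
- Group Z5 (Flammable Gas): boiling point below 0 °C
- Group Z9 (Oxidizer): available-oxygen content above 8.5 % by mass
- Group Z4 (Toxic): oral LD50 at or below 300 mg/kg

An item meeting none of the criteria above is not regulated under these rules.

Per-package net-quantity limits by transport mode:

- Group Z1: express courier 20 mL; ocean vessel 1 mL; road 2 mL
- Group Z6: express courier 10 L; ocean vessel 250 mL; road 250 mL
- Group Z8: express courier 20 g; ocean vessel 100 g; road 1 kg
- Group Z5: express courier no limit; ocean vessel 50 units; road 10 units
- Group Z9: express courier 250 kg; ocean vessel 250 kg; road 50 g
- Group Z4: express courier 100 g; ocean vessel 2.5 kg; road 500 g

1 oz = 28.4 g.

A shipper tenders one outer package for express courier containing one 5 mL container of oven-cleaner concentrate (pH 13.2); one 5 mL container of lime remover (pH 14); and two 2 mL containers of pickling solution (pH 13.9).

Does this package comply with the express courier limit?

Yes

pH 13.2 meets the Group Z1 criterion (Corrosive), so the oven-cleaner concentrate is Group Z1.
The lime remover has pH 14, which is ≥ 12, so it is Group Z1 (Corrosive).
With pH 13.9 (≥ 12), the pickling solution falls in Group Z1.
Group Z1 net quantity: 5 mL + 5 mL + (two 2 mL containers = 4 mL) = 14 mL.
14 mL is within the express courier limit of 20 mL for Group Z1.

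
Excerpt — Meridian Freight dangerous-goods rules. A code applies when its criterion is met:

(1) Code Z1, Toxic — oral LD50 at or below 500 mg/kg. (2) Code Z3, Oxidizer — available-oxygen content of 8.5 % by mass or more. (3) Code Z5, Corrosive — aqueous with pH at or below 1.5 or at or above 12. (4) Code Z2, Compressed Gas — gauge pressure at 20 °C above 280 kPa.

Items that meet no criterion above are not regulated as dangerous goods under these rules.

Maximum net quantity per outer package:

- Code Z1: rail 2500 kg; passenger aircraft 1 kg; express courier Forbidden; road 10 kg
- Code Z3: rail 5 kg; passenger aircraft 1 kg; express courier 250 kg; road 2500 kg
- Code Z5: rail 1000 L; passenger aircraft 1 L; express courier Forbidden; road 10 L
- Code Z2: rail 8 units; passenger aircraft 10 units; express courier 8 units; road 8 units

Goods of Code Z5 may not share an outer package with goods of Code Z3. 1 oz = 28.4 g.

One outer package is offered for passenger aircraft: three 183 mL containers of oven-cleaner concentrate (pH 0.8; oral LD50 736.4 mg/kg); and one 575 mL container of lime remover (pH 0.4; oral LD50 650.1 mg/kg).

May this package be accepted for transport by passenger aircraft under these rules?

With pH 0.8 (≤ 1.5), the oven-cleaner concentrate falls in Code Z5.
With pH 0.4 (≤ 1.5), the lime remover falls in Code Z5.
Code Z5 net quantity: (three 183 mL containers = 549 mL) + 575 mL = 1.124 L.
That exceeds the Code Z5 passenger aircraft limit of 1 L.

No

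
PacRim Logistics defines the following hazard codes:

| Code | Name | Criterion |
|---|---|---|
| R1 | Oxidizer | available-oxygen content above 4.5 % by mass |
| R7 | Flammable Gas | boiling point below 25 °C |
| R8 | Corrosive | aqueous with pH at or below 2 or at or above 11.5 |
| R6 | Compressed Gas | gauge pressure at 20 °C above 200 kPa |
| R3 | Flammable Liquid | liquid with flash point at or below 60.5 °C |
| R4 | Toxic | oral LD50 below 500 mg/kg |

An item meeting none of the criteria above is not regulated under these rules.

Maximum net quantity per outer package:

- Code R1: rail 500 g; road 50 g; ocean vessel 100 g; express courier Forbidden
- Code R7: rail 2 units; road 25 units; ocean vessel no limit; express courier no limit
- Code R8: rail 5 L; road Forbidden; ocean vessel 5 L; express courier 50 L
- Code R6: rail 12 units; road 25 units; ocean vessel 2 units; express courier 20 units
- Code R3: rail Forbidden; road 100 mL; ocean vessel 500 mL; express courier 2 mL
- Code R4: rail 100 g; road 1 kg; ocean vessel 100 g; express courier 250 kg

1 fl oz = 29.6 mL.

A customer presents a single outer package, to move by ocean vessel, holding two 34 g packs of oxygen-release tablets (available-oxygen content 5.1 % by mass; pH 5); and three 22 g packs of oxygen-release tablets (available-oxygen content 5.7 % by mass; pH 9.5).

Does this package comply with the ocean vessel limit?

The oxygen-release tablets have available-oxygen content 5.1 % by mass, which is > 4.5 % by mass, so they are Code R1 (Oxidizer).
The oxygen-release tablets have available-oxygen content 5.7 % by mass, which is > 4.5 % by mass, so they are Code R1 (Oxidizer).
Code R1 net quantity: (two 34 g packs = 68 g) + (three 22 g packs = 66 g) = 134 g.
That exceeds the Code R1 ocean vessel limit of 100 g.

No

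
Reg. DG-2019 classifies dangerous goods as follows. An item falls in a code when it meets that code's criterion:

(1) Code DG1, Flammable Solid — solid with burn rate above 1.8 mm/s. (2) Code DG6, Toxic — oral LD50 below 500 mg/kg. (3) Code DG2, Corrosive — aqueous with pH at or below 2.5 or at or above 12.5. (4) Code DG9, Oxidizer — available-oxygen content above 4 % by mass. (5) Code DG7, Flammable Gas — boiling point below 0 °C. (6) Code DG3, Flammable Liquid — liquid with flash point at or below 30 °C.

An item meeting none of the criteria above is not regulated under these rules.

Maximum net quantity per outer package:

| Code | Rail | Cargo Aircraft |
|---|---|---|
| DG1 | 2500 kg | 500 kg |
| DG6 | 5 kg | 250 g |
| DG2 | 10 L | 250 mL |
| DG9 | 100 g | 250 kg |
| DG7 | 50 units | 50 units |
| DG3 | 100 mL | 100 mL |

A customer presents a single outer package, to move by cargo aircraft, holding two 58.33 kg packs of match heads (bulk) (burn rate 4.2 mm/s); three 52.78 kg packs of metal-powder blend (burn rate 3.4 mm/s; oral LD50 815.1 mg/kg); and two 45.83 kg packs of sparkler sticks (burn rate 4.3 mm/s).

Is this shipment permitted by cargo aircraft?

Yes

With burn rate 4.2 mm/s (> 1.8 mm/s), the match heads (bulk) fall in Code DG1.
Burn rate 3.4 mm/s meets the Code DG1 criterion (Flammable Solid), so the metal-powder blend is Code DG1.
With burn rate 4.3 mm/s (> 1.8 mm/s), the sparkler sticks fall in Code DG1.
Total Code DG1: (two 58.33 kg packs = 116.66 kg) + (three 52.78 kg packs = 158.34 kg) + (two 45.83 kg packs = 91.66 kg) = 366.66 kg.
That is within the Code DG1 cargo aircraft limit of 500 kg.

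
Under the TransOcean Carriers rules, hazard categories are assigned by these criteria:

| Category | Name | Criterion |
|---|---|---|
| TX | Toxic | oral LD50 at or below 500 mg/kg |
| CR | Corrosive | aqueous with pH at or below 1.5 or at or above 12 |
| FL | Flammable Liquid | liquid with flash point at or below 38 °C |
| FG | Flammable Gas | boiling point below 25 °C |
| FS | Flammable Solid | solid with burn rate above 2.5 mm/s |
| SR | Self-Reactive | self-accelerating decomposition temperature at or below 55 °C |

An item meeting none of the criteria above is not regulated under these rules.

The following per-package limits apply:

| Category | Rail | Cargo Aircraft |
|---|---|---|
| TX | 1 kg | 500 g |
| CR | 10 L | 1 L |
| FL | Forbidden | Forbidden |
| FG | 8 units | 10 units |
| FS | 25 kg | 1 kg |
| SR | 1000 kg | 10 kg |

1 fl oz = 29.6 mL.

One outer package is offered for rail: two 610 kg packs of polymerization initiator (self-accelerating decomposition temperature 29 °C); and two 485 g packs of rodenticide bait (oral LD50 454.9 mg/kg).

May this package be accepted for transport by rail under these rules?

Polymerization initiator: self-accelerating decomposition temperature 29 °C ≤ 55 °C → Category SR (Self-Reactive).
Oral LD50 454.9 mg/kg meets the Category TX criterion (Toxic), so the rodenticide bait is Category TX.
Category SR quantity: two 610 kg packs = 1220 kg.
1220 kg exceeds the rail limit of 1000 kg for Category SR.
Category TX quantity: two 485 g packs = 970 g.
970 g is within the rail limit of 1 kg for Category TX.

No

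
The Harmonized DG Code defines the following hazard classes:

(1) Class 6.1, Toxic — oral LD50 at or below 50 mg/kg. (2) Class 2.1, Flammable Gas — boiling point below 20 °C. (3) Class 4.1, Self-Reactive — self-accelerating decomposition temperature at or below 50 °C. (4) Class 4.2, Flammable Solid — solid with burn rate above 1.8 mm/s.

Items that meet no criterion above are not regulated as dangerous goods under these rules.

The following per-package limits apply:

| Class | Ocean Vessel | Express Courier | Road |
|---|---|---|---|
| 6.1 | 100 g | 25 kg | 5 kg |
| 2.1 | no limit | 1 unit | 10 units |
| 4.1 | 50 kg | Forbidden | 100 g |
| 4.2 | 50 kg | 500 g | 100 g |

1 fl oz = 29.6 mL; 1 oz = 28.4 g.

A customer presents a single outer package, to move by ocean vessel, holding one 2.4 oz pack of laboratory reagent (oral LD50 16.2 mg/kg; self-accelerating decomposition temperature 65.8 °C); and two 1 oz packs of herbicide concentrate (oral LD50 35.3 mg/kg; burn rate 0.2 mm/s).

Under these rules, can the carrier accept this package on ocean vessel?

No

Oral LD50 16.2 mg/kg meets the Class 6.1 criterion (Toxic), so the laboratory reagent is Class 6.1.
With oral LD50 35.3 mg/kg (≤ 50 mg/kg), the herbicide concentrate falls in Class 6.1.
Class 6.1 net quantity: (one 2.4 oz pack = 68.16 g) + (two 1 oz packs = 56.8 g) = 124.96 g.
124.96 g exceeds the ocean vessel limit of 100 g for Class 6.1.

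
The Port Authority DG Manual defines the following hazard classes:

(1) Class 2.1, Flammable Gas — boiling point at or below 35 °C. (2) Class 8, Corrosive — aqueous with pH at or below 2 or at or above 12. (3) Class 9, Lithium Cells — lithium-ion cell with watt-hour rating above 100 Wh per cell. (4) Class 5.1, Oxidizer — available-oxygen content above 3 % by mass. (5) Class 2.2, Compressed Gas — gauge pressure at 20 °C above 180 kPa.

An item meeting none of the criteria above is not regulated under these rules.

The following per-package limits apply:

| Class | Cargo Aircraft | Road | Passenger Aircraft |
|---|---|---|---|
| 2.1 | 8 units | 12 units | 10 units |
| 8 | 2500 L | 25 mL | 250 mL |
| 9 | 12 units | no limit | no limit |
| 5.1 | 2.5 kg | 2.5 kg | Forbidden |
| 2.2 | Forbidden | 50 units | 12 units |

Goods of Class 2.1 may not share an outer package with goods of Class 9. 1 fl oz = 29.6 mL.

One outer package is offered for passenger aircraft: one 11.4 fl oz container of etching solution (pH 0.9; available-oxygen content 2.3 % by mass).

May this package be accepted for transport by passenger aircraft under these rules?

No

Etching solution: pH 0.9 ≤ 2 → Class 8 (Corrosive).
Class 8 quantity: one 11.4 fl oz container = 337.44 mL.
337.44 mL > 250 mL (passenger aircraft limit, Class 8) — over the limit.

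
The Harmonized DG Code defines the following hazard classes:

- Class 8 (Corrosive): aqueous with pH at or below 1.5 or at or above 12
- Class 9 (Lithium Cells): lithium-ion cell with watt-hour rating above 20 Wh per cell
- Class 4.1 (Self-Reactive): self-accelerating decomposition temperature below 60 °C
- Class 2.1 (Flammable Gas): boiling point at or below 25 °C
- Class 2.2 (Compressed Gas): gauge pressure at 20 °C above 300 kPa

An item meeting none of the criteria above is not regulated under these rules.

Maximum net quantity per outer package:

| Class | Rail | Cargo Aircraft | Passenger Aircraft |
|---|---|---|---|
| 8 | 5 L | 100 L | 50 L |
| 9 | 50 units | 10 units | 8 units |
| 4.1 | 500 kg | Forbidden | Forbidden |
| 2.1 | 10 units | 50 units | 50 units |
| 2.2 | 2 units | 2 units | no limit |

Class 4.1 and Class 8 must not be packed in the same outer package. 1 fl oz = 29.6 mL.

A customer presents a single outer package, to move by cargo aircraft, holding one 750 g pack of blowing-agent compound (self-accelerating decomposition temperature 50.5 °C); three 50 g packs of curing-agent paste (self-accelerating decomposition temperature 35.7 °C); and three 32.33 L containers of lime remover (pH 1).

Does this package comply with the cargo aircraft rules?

No

With self-accelerating decomposition temperature 50.5 °C (< 60 °C), the blowing-agent compound falls in Class 4.1.
Curing-agent paste: self-accelerating decomposition temperature 35.7 °C < 60 °C → Class 4.1 (Self-Reactive).
pH 1 meets the Class 8 criterion (Corrosive), so the lime remover is Class 8.
Class 4.1 net quantity: 750 g + (three 50 g packs = 150 g) = 900 g.
Class 4.1 is Forbidden by cargo aircraft.
Class 8 quantity: three 32.33 L containers = 96.99 L.
That is within the Class 8 cargo aircraft limit of 100 L.
Class 4.1 and Class 8 may not share an outer package.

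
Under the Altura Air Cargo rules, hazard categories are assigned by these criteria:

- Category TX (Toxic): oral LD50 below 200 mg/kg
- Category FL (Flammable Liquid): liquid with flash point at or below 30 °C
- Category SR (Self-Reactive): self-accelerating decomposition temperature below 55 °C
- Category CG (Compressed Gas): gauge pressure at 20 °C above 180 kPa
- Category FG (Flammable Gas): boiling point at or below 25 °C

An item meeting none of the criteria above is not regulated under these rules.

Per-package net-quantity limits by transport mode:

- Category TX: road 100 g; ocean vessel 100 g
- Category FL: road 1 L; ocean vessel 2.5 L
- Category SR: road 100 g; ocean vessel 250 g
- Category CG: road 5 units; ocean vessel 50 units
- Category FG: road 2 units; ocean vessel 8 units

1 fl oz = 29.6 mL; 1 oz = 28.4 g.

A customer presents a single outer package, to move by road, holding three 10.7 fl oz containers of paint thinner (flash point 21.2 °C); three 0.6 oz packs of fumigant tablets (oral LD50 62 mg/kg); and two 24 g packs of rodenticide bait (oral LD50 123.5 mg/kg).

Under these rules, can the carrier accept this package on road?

The paint thinner has flash point 21.2 °C, which is ≤ 30 °C, so it is Category FL (Flammable Liquid).
Fumigant tablets: oral LD50 62 mg/kg < 200 mg/kg → Category TX (Toxic).
With oral LD50 123.5 mg/kg (< 200 mg/kg), the rodenticide bait falls in Category TX.
Category TX net quantity: (three 0.6 oz packs = 51.12 g) + (two 24 g packs = 48 g) = 99.12 g.
That is within the Category TX road limit of 100 g.
Category FL quantity: three 10.7 fl oz containers = 950.16 mL.
950.16 mL is within the road limit of 1 L for Category FL.
Every hazard category is within its road limit and no segregation rule is violated.

Yes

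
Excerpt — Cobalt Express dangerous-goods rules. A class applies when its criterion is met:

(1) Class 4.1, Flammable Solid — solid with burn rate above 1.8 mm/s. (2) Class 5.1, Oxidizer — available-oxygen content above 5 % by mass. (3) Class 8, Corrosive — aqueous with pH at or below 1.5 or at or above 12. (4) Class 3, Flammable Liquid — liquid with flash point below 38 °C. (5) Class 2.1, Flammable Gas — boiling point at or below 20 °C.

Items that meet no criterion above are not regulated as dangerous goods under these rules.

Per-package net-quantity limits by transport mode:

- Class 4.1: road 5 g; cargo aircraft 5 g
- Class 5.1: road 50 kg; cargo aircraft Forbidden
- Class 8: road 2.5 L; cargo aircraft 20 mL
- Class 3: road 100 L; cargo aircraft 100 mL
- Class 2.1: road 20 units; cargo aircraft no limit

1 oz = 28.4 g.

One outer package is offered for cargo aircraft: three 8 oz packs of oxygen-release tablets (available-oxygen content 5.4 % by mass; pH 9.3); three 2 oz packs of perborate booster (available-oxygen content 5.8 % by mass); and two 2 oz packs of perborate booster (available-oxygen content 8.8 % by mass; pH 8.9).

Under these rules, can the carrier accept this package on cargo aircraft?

No

Oxygen-release tablets: available-oxygen content 5.4 % by mass > 5 % by mass → Class 5.1 (Oxidizer).
Available-oxygen content 5.8 % by mass meets the Class 5.1 criterion (Oxidizer), so the perborate booster is Class 5.1.
Available-oxygen content 8.8 % by mass meets the Class 5.1 criterion (Oxidizer), so the perborate booster is Class 5.1.
Class 5.1 net quantity: (three 8 oz packs = 681.6 g) + (three 2 oz packs = 170.4 g) + (two 2 oz packs = 113.6 g) = 965.6 g.
Class 5.1 is Forbidden by cargo aircraft.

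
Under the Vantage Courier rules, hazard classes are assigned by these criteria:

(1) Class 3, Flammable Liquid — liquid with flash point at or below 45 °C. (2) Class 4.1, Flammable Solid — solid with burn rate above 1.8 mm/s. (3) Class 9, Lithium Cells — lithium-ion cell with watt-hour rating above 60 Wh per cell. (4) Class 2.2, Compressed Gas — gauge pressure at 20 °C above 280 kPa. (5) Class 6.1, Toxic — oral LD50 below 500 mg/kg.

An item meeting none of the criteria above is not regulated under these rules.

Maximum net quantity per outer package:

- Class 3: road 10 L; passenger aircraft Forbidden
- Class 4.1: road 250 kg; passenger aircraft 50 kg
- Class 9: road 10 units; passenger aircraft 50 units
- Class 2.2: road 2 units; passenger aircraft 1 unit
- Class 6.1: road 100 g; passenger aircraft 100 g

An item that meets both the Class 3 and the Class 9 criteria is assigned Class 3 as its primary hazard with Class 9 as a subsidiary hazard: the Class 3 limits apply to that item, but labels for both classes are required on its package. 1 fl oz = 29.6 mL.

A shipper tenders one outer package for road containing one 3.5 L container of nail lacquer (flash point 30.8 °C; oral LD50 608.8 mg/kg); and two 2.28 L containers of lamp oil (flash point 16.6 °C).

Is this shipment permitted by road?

Flash point 30.8 °C meets the Class 3 criterion (Flammable Liquid), so the nail lacquer is Class 3.
Lamp oil: flash point 16.6 °C ≤ 45 °C → Class 3 (Flammable Liquid).
Class 3 net quantity: 3.5 L + (two 2.28 L containers = 4.56 L) = 8.06 L.
8.06 L ≤ 10 L (road limit, Class 3) — within limit.

Yes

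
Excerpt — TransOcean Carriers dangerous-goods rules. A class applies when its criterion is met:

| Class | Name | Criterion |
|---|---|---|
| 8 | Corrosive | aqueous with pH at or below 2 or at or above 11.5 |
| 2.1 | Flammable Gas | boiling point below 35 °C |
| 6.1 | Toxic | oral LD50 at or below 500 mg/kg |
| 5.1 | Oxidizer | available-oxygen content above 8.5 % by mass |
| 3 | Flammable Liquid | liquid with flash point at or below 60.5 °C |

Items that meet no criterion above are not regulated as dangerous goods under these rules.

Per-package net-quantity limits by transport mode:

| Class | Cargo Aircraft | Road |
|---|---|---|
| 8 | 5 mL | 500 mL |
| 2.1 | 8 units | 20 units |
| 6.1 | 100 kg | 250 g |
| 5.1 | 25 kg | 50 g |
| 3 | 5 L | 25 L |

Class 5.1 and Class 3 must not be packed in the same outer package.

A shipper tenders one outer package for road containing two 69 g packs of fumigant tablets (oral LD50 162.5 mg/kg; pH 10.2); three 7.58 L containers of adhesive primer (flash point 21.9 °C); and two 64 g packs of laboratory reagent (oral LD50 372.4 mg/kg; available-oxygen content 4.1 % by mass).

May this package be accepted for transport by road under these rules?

The fumigant tablets have oral LD50 162.5 mg/kg, which is ≤ 500 mg/kg, so they are Class 6.1 (Toxic).
Flash point 21.9 °C meets the Class 3 criterion (Flammable Liquid), so the adhesive primer is Class 3.
Oral LD50 372.4 mg/kg meets the Class 6.1 criterion (Toxic), so the laboratory reagent is Class 6.1.
Total Class 6.1: (two 69 g packs = 138 g) + (two 64 g packs = 128 g) = 266 g.
266 g exceeds the road limit of 250 g for Class 6.1.
Class 3 quantity: three 7.58 L containers = 22.74 L.
22.74 L is within the road limit of 25 L for Class 3.
The segregation rule (Class 5.1 with Class 3) does not apply to Class 6.1 with Class 3.

No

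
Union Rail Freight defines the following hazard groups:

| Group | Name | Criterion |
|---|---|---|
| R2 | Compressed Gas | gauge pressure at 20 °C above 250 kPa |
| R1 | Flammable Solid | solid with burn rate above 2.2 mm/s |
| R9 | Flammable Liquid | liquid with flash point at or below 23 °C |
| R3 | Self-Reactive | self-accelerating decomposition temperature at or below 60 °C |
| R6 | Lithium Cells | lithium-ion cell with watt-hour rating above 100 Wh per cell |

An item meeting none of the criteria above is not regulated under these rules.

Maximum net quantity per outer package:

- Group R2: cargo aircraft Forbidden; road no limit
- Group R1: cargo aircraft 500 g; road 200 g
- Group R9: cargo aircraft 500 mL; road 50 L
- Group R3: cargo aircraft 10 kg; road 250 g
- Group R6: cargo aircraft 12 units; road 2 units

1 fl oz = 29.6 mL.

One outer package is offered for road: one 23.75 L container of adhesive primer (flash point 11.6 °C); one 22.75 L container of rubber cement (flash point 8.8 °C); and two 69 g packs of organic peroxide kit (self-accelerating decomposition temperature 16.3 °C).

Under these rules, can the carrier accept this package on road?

With flash point 11.6 °C (≤ 23 °C), the adhesive primer falls in Group R9.
With flash point 8.8 °C (≤ 23 °C), the rubber cement falls in Group R9.
The organic peroxide kit has self-accelerating decomposition temperature 16.3 °C, which is ≤ 60 °C, so it is Group R3 (Self-Reactive).
Group R9 net quantity: 23.75 L + 22.75 L = 46.5 L.
That is within the Group R9 road limit of 50 L.
Group R3 quantity: two 69 g packs = 138 g.
That is within the Group R3 road limit of 250 g.
Every hazard group is within its road limit and no segregation rule is violated.

Yes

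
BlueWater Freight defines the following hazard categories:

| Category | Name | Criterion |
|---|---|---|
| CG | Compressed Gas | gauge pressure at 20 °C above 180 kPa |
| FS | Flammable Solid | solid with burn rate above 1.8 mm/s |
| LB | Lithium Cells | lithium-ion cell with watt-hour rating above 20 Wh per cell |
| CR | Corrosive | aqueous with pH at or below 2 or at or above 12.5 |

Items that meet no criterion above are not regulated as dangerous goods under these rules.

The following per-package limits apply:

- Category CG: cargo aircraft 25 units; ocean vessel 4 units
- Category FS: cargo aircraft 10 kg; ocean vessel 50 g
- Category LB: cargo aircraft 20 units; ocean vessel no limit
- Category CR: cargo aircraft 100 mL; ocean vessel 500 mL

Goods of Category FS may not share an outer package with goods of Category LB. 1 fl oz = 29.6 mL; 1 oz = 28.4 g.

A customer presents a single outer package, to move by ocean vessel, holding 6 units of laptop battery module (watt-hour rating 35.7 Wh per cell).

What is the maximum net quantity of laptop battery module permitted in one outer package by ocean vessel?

Watt-hour rating 35.7 Wh per cell meets the Category LB criterion (Lithium Cells), so the laptop battery module is Category LB.
The ocean vessel limit for Category LB is no limit.

no limit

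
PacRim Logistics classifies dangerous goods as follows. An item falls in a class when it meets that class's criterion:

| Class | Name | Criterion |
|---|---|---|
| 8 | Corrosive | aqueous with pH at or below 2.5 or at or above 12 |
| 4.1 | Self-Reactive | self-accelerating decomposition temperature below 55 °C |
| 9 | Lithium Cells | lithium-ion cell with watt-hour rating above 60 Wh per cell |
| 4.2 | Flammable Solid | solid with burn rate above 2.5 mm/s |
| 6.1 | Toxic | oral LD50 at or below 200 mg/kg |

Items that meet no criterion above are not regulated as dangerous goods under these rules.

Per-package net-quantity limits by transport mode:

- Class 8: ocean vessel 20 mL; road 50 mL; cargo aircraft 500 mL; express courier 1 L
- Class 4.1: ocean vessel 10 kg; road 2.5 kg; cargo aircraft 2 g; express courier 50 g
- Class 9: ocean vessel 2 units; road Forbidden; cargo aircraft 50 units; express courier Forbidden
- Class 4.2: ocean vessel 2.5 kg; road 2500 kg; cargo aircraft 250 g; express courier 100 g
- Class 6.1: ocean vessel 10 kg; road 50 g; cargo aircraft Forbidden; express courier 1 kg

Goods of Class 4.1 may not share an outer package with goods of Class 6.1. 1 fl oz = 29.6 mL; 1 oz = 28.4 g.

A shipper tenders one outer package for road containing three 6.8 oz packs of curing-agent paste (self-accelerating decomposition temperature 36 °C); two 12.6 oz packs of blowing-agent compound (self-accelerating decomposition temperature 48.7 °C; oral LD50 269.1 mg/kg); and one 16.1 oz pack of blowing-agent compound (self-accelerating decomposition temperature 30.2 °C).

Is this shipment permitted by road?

Yes

Curing-agent paste: self-accelerating decomposition temperature 36 °C < 55 °C → Class 4.1 (Self-Reactive).
Self-accelerating decomposition temperature 48.7 °C meets the Class 4.1 criterion (Self-Reactive), so the blowing-agent compound is Class 4.1.
The blowing-agent compound has self-accelerating decomposition temperature 30.2 °C, which is < 55 °C, so it is Class 4.1 (Self-Reactive).
Total Class 4.1: (three 6.8 oz packs = 579.36 g) + (two 12.6 oz packs = 715.68 g) + (one 16.1 oz pack = 457.24 g) = 1752.28 g.
That is within the Class 4.1 road limit of 2.5 kg.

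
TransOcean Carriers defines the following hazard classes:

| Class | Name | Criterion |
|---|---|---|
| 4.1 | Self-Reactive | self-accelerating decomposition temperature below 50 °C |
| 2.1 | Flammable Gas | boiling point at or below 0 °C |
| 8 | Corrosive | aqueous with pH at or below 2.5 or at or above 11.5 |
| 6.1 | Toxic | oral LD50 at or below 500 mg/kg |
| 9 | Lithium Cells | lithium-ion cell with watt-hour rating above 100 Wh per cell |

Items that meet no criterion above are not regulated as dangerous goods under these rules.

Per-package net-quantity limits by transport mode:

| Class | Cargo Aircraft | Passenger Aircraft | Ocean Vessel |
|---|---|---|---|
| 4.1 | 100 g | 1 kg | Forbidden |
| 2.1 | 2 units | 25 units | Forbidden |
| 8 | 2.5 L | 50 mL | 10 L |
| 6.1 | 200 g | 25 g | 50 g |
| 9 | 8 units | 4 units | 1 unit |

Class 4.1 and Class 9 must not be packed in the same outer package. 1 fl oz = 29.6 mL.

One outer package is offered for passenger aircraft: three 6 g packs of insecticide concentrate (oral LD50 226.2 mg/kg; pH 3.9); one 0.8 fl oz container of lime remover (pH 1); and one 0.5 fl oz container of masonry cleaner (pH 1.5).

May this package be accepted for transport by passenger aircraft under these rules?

Yes

Insecticide concentrate: oral LD50 226.2 mg/kg ≤ 500 mg/kg → Class 6.1 (Toxic).
With pH 1 (≤ 2.5), the lime remover falls in Class 8.
pH 1.5 meets the Class 8 criterion (Corrosive), so the masonry cleaner is Class 8.
Class 6.1 quantity: three 6 g packs = 18 g.
18 g is within the passenger aircraft limit of 25 g for Class 6.1.
Total Class 8: (one 0.8 fl oz container = 23.68 mL) + (one 0.5 fl oz container = 14.8 mL) = 38.48 mL.
That is within the Class 8 passenger aircraft limit of 50 mL.
The segregation rule (Class 4.1 with Class 9) does not apply to Class 6.1 with Class 8.
Every hazard class is within its passenger aircraft limit and no segregation rule is violated.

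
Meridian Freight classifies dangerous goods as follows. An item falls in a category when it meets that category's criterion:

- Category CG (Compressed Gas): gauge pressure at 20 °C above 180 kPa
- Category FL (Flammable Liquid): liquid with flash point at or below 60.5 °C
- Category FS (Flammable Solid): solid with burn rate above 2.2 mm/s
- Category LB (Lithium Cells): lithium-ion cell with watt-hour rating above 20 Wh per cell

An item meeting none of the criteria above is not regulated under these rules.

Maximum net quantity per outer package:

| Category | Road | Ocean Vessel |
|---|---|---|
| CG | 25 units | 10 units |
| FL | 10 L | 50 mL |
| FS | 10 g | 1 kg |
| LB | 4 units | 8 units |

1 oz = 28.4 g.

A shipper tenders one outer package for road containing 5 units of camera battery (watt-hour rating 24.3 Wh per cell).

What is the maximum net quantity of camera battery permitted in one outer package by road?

With watt-hour rating 24.3 Wh per cell (> 20 Wh per cell), the camera battery falls in Category LB.
The road limit for Category LB is 4 units.

4 units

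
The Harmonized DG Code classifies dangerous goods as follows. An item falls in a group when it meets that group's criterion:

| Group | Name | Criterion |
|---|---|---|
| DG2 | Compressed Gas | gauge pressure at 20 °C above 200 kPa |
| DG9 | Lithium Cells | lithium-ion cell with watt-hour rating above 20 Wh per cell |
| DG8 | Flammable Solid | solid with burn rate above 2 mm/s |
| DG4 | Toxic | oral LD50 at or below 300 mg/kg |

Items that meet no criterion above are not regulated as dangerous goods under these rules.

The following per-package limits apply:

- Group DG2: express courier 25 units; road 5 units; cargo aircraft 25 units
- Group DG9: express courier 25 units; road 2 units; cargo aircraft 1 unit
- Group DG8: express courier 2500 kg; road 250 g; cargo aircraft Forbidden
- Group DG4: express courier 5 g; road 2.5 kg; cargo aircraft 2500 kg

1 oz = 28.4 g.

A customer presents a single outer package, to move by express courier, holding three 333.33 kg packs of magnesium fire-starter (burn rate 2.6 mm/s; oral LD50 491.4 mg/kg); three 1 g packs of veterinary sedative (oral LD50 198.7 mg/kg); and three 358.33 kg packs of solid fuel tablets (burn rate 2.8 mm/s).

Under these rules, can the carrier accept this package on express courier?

The magnesium fire-starter has burn rate 2.6 mm/s, which is > 2 mm/s, so it is Group DG8 (Flammable Solid).
With oral LD50 198.7 mg/kg (≤ 300 mg/kg), the veterinary sedative falls in Group DG4.
With burn rate 2.8 mm/s (> 2 mm/s), the solid fuel tablets fall in Group DG8.
Group DG8 net quantity: (three 333.33 kg packs = 999.99 kg) + (three 358.33 kg packs = 1074.99 kg) = 2074.98 kg.
2074.98 kg ≤ 2500 kg (express courier limit, Group DG8) — within limit.
Group DG4 quantity: three 1 g packs = 3 g.
3 g ≤ 5 g (express courier limit, Group DG4) — within limit.
Every hazard group is within its express courier limit and no segregation rule is violated.

Yes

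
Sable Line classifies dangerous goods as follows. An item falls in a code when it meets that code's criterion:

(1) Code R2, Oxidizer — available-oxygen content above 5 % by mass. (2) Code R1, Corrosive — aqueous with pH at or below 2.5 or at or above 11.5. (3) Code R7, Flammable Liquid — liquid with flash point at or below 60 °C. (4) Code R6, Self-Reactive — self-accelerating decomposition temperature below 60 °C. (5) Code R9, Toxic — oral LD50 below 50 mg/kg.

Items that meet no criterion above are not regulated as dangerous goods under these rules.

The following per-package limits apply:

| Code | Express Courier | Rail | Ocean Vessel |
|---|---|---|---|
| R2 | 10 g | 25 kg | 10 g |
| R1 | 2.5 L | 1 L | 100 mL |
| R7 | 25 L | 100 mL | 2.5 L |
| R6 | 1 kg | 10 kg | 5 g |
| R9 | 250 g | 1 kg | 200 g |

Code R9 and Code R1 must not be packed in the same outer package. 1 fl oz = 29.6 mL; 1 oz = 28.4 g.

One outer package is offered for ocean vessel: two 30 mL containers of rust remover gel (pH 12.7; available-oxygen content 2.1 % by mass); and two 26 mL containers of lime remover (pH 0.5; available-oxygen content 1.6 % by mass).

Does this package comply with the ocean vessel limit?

No

Rust remover gel: pH 12.7 ≥ 11.5 → Code R1 (Corrosive).
pH 0.5 meets the Code R1 criterion (Corrosive), so the lime remover is Code R1.
Total Code R1: (two 30 mL containers = 60 mL) + (two 26 mL containers = 52 mL) = 112 mL.
112 mL > 100 mL (ocean vessel limit, Code R1) — over the limit.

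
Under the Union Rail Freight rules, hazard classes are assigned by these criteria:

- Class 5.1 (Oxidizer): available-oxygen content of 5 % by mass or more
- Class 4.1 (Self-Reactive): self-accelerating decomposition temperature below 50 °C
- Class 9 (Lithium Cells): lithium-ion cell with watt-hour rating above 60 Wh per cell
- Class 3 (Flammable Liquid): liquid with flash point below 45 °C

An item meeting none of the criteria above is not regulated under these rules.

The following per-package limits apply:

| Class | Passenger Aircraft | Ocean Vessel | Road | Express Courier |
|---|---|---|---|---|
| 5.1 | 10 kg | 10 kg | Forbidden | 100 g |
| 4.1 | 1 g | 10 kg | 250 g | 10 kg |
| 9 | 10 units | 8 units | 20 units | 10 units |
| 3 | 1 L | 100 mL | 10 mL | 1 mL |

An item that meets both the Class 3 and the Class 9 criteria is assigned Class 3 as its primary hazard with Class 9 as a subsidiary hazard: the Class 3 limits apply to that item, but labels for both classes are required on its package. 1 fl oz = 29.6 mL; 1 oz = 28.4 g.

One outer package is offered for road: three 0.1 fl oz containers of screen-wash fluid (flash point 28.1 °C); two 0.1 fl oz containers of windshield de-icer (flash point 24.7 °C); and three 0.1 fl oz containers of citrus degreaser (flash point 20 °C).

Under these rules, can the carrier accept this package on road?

No

The screen-wash fluid has flash point 28.1 °C, which is < 45 °C, so it is Class 3 (Flammable Liquid).
Windshield de-icer: flash point 24.7 °C < 45 °C → Class 3 (Flammable Liquid).
With flash point 20 °C (< 45 °C), the citrus degreaser falls in Class 3.
Class 3 net quantity: (three 0.1 fl oz containers = 8.88 mL) + (two 0.1 fl oz containers = 5.92 mL) + (three 0.1 fl oz containers = 8.88 mL) = 23.68 mL.
23.68 mL > 10 mL (road limit, Class 3) — over the limit.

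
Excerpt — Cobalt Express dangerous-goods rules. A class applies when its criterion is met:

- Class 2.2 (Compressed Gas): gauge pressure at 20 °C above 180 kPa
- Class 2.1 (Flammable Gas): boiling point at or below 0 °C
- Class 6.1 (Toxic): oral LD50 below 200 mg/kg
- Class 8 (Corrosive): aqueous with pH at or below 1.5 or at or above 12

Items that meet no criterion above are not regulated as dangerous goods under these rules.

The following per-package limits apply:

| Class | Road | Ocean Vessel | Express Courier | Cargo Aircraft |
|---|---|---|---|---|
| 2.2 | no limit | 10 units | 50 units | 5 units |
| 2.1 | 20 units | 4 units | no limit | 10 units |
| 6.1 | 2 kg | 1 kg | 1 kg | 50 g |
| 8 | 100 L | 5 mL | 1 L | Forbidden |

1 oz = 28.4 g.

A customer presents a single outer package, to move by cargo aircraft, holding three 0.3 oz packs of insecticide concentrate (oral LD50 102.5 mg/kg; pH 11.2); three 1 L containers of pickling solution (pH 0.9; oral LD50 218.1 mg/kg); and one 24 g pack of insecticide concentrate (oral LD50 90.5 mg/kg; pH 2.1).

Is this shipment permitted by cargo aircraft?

The insecticide concentrate has oral LD50 102.5 mg/kg, which is < 200 mg/kg, so it is Class 6.1 (Toxic).
The pickling solution has pH 0.9, which is ≤ 1.5, so it is Class 8 (Corrosive).
Insecticide concentrate: oral LD50 90.5 mg/kg < 200 mg/kg → Class 6.1 (Toxic).
Class 8 quantity: three 1 L containers = 3 L.
Class 8 is Forbidden by cargo aircraft.
Class 6.1 net quantity: (three 0.3 oz packs = 25.56 g) + 24 g = 49.56 g.
That is within the Class 6.1 cargo aircraft limit of 50 g.

No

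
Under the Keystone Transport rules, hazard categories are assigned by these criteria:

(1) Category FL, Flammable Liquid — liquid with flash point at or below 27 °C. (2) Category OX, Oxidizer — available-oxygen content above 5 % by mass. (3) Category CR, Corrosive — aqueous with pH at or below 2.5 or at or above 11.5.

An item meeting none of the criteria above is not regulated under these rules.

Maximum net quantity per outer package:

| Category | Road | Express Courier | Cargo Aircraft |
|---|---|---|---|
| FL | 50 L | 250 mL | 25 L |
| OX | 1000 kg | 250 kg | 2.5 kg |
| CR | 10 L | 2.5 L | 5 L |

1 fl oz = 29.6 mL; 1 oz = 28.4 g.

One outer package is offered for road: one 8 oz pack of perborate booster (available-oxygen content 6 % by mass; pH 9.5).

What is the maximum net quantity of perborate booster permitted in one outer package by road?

1000 kg

The perborate booster has available-oxygen content 6 % by mass, which is > 5 % by mass, so it is Category OX (Oxidizer).
The road limit for Category OX is 1000 kg.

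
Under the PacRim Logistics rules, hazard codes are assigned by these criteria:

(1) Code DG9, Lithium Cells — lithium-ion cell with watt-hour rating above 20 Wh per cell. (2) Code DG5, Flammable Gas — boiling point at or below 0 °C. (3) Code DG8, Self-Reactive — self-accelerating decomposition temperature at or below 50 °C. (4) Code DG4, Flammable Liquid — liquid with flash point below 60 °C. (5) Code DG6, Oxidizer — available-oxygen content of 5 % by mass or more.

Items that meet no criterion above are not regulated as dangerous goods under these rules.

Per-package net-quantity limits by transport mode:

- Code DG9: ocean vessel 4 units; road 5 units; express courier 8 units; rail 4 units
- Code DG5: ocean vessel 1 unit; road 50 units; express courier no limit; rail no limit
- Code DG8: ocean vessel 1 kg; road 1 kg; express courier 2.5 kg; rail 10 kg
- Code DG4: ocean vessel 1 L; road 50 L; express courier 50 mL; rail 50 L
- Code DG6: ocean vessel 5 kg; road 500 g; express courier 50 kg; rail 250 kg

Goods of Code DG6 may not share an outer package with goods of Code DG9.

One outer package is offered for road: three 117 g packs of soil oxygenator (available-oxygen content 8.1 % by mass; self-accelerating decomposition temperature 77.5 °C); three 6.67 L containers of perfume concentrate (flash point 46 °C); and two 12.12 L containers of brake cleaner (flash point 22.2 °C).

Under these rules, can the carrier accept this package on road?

Available-oxygen content 8.1 % by mass meets the Code DG6 criterion (Oxidizer), so the soil oxygenator is Code DG6.
Perfume concentrate: flash point 46 °C < 60 °C → Code DG4 (Flammable Liquid).
With flash point 22.2 °C (< 60 °C), the brake cleaner falls in Code DG4.
Code DG4 net quantity: (three 6.67 L containers = 20.01 L) + (two 12.12 L containers = 24.24 L) = 44.25 L.
44.25 L is within the road limit of 50 L for Code DG4.
Code DG6 quantity: three 117 g packs = 351 g.
That is within the Code DG6 road limit of 500 g.
The segregation rule (Code DG6 with Code DG9) does not apply to Code DG4 with Code DG6.
Every hazard code is within its road limit and no segregation rule is violated.

Yes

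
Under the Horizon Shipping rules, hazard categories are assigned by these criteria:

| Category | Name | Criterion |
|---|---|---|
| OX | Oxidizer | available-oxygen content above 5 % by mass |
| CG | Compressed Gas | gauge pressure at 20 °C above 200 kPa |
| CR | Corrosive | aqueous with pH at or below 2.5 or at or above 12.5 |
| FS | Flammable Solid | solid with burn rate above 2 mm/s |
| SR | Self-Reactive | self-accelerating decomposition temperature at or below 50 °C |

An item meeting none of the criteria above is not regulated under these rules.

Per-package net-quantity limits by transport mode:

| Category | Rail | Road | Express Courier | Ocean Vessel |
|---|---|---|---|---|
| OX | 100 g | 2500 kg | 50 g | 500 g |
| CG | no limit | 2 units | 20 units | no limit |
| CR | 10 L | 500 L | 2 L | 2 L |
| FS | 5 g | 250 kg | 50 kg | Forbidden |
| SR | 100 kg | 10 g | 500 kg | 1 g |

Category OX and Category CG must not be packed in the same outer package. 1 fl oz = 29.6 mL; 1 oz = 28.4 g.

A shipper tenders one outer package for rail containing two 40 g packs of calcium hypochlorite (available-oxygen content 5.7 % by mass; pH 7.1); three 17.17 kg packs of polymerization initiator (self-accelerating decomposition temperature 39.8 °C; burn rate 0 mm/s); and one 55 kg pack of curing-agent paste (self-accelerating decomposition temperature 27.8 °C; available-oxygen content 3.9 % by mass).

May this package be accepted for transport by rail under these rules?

Available-oxygen content 5.7 % by mass meets the Category OX criterion (Oxidizer), so the calcium hypochlorite is Category OX.
Self-accelerating decomposition temperature 39.8 °C meets the Category SR criterion (Self-Reactive), so the polymerization initiator is Category SR.
Curing-agent paste: self-accelerating decomposition temperature 27.8 °C ≤ 50 °C → Category SR (Self-Reactive).
Category SR net quantity: (three 17.17 kg packs = 51.51 kg) + 55 kg = 106.51 kg.
That exceeds the Category SR rail limit of 100 kg.
Category OX quantity: two 40 g packs = 80 g.
80 g is within the rail limit of 100 g for Category OX.
The segregation rule (Category OX with Category CG) does not apply to Category SR with Category OX.

No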